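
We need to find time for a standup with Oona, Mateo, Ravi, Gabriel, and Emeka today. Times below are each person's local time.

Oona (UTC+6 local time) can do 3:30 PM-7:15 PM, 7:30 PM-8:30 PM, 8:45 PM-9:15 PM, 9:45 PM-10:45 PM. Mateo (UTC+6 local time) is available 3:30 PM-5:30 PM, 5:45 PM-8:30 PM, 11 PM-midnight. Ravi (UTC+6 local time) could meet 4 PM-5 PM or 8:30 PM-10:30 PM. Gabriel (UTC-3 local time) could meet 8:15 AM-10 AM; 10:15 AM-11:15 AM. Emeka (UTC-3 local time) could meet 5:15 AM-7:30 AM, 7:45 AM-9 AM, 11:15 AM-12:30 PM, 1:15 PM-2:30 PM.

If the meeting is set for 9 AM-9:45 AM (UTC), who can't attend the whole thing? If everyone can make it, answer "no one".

Gabriel, Mateo, Oona, Ravi

Oona in UTC: 09:30-13:15, 13:30-14:30, 14:45-15:15, 15:45-16:45 (subtract 6h to convert from UTC+6).
Mateo in UTC: 09:30-11:30, 11:45-14:30, 17:00-18:00 (subtract 6h to convert from UTC+6).
Ravi in UTC: 10:00-11:00, 14:30-16:30 (subtract 6h to convert from UTC+6).
Gabriel in UTC: 11:15-13:00, 13:15-14:15 (add 3h to convert from UTC-3).
Emeka in UTC: 08:15-10:30, 10:45-12:00, 14:15-15:30, 16:15-17:30 (add 3h to convert from UTC-3).
Oona: not fully free for 09:00-09:45. Mateo: not fully free for 09:00-09:45. Ravi: not fully free for 09:00-09:45. Gabriel: not fully free for 09:00-09:45. Emeka: free for 09:00-09:45.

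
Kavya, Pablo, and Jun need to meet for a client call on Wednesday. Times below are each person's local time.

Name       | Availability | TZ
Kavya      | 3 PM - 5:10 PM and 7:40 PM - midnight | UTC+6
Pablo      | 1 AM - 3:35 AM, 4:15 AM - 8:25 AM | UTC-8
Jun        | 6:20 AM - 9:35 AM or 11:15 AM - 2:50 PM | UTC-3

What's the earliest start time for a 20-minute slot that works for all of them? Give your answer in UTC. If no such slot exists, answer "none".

09:20

Kavya in UTC: 09:00-11:10, 13:40-18:00 (subtract 6h to convert from UTC+6).
Pablo in UTC: 09:00-11:35, 12:15-16:25 (add 8h to convert from UTC-8).
Jun in UTC: 09:20-12:35, 14:15-17:50 (add 3h to convert from UTC-3).
Kavya ∩ Pablo: 09:00-11:10, 13:40-16:25.
Kavya ∩ Pablo ∩ Jun: 09:20-11:10, 14:15-16:25.
The first common window of at least 20 minutes is 09:20-11:10, so the earliest start is 09:20.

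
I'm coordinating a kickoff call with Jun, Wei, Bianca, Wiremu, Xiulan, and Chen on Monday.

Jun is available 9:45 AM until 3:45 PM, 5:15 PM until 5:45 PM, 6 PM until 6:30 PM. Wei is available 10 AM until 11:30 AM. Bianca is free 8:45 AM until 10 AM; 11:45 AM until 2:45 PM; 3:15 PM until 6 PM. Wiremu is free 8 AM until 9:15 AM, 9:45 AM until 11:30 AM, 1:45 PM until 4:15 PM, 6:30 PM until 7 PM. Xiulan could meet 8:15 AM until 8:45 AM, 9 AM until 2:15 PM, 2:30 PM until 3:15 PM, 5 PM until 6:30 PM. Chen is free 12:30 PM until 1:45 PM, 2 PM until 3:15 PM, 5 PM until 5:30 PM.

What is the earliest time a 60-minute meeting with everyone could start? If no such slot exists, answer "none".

none

Jun ∩ Wei: 10:00-11:30.
Jun ∩ Wei ∩ Bianca: ∅.
Jun ∩ Wei ∩ Bianca ∩ Wiremu: ∅.
Jun ∩ Wei ∩ Bianca ∩ Wiremu ∩ Xiulan: ∅.
Jun ∩ Wei ∩ Bianca ∩ Wiremu ∩ Xiulan ∩ Chen: ∅.
There is no time when everyone is free.
No common window is at least 60 minutes long.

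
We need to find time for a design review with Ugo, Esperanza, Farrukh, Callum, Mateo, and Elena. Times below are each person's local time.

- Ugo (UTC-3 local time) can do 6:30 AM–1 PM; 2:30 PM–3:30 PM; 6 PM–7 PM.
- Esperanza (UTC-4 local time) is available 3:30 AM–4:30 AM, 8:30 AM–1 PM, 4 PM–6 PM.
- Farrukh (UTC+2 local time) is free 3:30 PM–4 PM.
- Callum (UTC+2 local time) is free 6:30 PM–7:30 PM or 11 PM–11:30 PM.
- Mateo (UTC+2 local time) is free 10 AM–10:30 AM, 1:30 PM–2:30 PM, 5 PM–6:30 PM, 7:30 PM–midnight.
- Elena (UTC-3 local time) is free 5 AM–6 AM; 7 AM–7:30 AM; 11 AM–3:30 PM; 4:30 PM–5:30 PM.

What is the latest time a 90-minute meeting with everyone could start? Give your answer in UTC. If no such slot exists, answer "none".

Ugo in UTC: 09:30-16:00, 17:30-18:30, 21:00-22:00 (add 3h to convert from UTC-3).
Esperanza in UTC: 07:30-08:30, 12:30-17:00, 20:00-22:00 (add 4h to convert from UTC-4).
Farrukh in UTC: 13:30-14:00 (subtract 2h to convert from UTC+2).
Callum in UTC: 16:30-17:30, 21:00-21:30 (subtract 2h to convert from UTC+2).
Mateo in UTC: 08:00-08:30, 11:30-12:30, 15:00-16:30, 17:30-22:00 (subtract 2h to convert from UTC+2).
Elena in UTC: 08:00-09:00, 10:00-10:30, 14:00-18:30, 19:30-20:30 (add 3h to convert from UTC-3).
Ugo ∩ Esperanza: 12:30-16:00, 21:00-22:00.
Ugo ∩ Esperanza ∩ Farrukh: 13:30-14:00.
Ugo ∩ Esperanza ∩ Farrukh ∩ Callum: ∅.
Ugo ∩ Esperanza ∩ Farrukh ∩ Callum ∩ Mateo: ∅.
Ugo ∩ Esperanza ∩ Farrukh ∩ Callum ∩ Mateo ∩ Elena: ∅.
There is no time when everyone is free.
No common window is at least 90 minutes long.

none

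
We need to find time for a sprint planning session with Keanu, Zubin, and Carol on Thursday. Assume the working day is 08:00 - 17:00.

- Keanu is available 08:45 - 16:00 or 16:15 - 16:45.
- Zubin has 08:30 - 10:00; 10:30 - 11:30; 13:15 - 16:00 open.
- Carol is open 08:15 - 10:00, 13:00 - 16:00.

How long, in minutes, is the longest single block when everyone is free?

Keanu ∩ Zubin: 08:45-10:00, 10:30-11:30, 13:15-16:00.
Keanu ∩ Zubin ∩ Carol: 08:45-10:00, 13:15-16:00.
So the common availability across everyone is 08:45-10:00, 13:15-16:00.
The longest is 13:15-16:00 at 165 minutes.

165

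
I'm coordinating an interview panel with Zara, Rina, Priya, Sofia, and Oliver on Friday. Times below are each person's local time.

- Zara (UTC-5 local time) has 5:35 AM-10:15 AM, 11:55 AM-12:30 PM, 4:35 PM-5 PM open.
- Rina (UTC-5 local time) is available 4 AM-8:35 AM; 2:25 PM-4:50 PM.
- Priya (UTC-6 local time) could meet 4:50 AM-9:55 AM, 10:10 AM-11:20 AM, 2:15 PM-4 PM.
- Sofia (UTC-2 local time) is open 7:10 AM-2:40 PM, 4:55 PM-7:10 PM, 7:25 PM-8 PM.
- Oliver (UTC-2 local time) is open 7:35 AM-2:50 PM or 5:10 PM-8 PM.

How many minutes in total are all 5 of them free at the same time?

Zara in UTC: 10:35-15:15, 16:55-17:30, 21:35-22:00 (add 5h to convert from UTC-5).
Rina in UTC: 09:00-13:35, 19:25-21:50 (add 5h to convert from UTC-5).
Priya in UTC: 10:50-15:55, 16:10-17:20, 20:15-22:00 (add 6h to convert from UTC-6).
Sofia in UTC: 09:10-16:40, 18:55-21:10, 21:25-22:00 (add 2h to convert from UTC-2).
Oliver in UTC: 09:35-16:50, 19:10-22:00 (add 2h to convert from UTC-2).
Zara ∩ Rina: 10:35-13:35, 21:35-21:50.
Zara ∩ Rina ∩ Priya: 10:50-13:35, 21:35-21:50.
Zara ∩ Rina ∩ Priya ∩ Sofia: 10:50-13:35, 21:35-21:50.
Zara ∩ Rina ∩ Priya ∩ Sofia ∩ Oliver: 10:50-13:35, 21:35-21:50.
Summing the common windows: 165 + 15 = 180 minutes.

180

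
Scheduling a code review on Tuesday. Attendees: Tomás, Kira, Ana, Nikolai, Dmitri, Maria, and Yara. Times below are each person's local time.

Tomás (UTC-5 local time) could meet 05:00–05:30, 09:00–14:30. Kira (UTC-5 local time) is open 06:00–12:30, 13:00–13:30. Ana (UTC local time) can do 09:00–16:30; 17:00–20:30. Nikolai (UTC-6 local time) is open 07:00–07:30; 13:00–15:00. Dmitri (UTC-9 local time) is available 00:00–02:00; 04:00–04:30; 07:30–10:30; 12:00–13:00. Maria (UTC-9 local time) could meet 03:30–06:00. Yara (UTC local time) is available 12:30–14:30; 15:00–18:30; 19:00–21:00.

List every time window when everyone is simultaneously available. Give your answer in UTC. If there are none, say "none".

none

Tomás in UTC: 10:00-10:30, 14:00-19:30 (add 5h to convert from UTC-5).
Kira in UTC: 11:00-17:30, 18:00-18:30 (add 5h to convert from UTC-5).
Ana in UTC: 09:00-16:30, 17:00-20:30.
Nikolai in UTC: 13:00-13:30, 19:00-21:00 (add 6h to convert from UTC-6).
Dmitri in UTC: 09:00-11:00, 13:00-13:30, 16:30-19:30, 21:00-22:00 (add 9h to convert from UTC-9).
Maria in UTC: 12:30-15:00 (add 9h to convert from UTC-9).
Yara in UTC: 12:30-14:30, 15:00-18:30, 19:00-21:00.
Tomás ∩ Kira: 14:00-17:30, 18:00-18:30.
Tomás ∩ Kira ∩ Ana: 14:00-16:30, 17:00-17:30, 18:00-18:30.
Tomás ∩ Kira ∩ Ana ∩ Nikolai: ∅.
Tomás ∩ Kira ∩ Ana ∩ Nikolai ∩ Dmitri: ∅.
Tomás ∩ Kira ∩ Ana ∩ Nikolai ∩ Dmitri ∩ Maria: ∅.
Tomás ∩ Kira ∩ Ana ∩ Nikolai ∩ Dmitri ∩ Maria ∩ Yara: ∅.
There is no time when everyone is free.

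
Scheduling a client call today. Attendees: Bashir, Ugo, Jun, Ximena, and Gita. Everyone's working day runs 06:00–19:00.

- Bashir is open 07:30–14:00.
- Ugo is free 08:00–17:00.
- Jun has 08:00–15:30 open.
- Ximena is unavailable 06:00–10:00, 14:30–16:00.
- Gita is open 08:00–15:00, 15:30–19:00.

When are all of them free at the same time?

Bashir free: 07:30-14:00.
Ugo free: 08:00-17:00.
Jun free: 08:00-15:30.
Ximena free: 10:00-14:30, 16:00-19:00 (invert busy blocks within the working day).
Gita free: 08:00-15:00, 15:30-19:00.
Bashir ∩ Ugo: 08:00-14:00.
Bashir ∩ Ugo ∩ Jun: 08:00-14:00.
Bashir ∩ Ugo ∩ Jun ∩ Ximena: 10:00-14:00.
Bashir ∩ Ugo ∩ Jun ∩ Ximena ∩ Gita: 10:00-14:00.
So the common availability across everyone is 10:00-14:00.

10:00-14:00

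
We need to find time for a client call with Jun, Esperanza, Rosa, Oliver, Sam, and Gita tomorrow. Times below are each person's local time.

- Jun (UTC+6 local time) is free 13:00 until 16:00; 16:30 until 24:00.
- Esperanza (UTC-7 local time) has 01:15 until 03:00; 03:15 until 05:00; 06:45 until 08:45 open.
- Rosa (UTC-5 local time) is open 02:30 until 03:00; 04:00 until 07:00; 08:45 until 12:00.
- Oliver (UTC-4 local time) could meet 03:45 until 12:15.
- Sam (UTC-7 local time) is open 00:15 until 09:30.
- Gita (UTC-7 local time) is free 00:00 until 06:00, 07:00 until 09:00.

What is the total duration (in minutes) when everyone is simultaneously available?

255

Jun in UTC: 07:00-10:00, 10:30-18:00 (subtract 6h to convert from UTC+6).
Esperanza in UTC: 08:15-10:00, 10:15-12:00, 13:45-15:45 (add 7h to convert from UTC-7).
Rosa in UTC: 07:30-08:00, 09:00-12:00, 13:45-17:00 (add 5h to convert from UTC-5).
Oliver in UTC: 07:45-16:15 (add 4h to convert from UTC-4).
Sam in UTC: 07:15-16:30 (add 7h to convert from UTC-7).
Gita in UTC: 07:00-13:00, 14:00-16:00 (add 7h to convert from UTC-7).
Jun ∩ Esperanza: 08:15-10:00, 10:30-12:00, 13:45-15:45.
Jun ∩ Esperanza ∩ Rosa: 09:00-10:00, 10:30-12:00, 13:45-15:45.
Jun ∩ Esperanza ∩ Rosa ∩ Oliver: 09:00-10:00, 10:30-12:00, 13:45-15:45.
Jun ∩ Esperanza ∩ Rosa ∩ Oliver ∩ Sam: 09:00-10:00, 10:30-12:00, 13:45-15:45.
Jun ∩ Esperanza ∩ Rosa ∩ Oliver ∩ Sam ∩ Gita: 09:00-10:00, 10:30-12:00, 14:00-15:45.
Those are the intersection windows.
Summing the common windows: 60 + 90 + 105 = 255 minutes.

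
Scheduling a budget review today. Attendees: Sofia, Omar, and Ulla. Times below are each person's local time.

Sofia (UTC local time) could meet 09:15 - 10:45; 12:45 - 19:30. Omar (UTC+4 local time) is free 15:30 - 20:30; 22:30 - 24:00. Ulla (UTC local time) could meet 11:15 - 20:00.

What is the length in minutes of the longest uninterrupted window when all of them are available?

225

Sofia in UTC: 09:15-10:45, 12:45-19:30.
Omar in UTC: 11:30-16:30, 18:30-20:00 (subtract 4h to convert from UTC+4).
Ulla in UTC: 11:15-20:00.
Sofia ∩ Omar: 12:45-16:30, 18:30-19:30.
Sofia ∩ Omar ∩ Ulla: 12:45-16:30, 18:30-19:30.
The longest is 12:45-16:30 at 225 minutes.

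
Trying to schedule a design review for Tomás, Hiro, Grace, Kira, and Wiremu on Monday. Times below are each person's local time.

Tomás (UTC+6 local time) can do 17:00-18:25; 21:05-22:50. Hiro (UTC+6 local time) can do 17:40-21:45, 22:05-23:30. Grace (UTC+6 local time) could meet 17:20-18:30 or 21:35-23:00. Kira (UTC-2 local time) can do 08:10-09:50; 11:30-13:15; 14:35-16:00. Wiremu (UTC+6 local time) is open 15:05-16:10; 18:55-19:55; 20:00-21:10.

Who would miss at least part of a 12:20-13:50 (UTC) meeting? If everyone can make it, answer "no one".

Tomás in UTC: 11:00-12:25, 15:05-16:50 (subtract 6h to convert from UTC+6).
Hiro in UTC: 11:40-15:45, 16:05-17:30 (subtract 6h to convert from UTC+6).
Grace in UTC: 11:20-12:30, 15:35-17:00 (subtract 6h to convert from UTC+6).
Kira in UTC: 10:10-11:50, 13:30-15:15, 16:35-18:00 (add 2h to convert from UTC-2).
Wiremu in UTC: 09:05-10:10, 12:55-13:55, 14:00-15:10 (subtract 6h to convert from UTC+6).
Tomás: not fully free for 12:20-13:50. Hiro: free for 12:20-13:50. Grace: not fully free for 12:20-13:50. Kira: not fully free for 12:20-13:50. Wiremu: not fully free for 12:20-13:50.

Grace, Kira, Tomás, Wiremu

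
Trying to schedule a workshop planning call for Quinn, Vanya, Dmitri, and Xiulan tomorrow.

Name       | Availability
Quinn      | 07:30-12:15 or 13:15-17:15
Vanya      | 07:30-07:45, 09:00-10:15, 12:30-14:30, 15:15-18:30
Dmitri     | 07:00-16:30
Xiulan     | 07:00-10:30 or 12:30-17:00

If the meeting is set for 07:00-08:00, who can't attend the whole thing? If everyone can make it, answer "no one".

Quinn, Vanya

Quinn: not fully free for 07:00-08:00. Vanya: not fully free for 07:00-08:00. Dmitri: free for 07:00-08:00. Xiulan: free for 07:00-08:00.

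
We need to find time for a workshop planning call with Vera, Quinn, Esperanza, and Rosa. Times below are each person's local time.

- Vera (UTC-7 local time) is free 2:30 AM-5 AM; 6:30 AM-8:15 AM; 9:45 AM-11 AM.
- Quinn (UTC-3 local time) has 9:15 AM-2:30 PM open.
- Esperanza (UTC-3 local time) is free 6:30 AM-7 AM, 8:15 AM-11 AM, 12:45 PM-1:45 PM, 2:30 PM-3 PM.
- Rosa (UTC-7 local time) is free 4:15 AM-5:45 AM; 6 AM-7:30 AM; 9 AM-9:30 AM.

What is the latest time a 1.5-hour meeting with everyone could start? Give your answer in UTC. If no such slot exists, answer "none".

Vera in UTC: 09:30-12:00, 13:30-15:15, 16:45-18:00 (add 7h to convert from UTC-7).
Quinn in UTC: 12:15-17:30 (add 3h to convert from UTC-3).
Esperanza in UTC: 09:30-10:00, 11:15-14:00, 15:45-16:45, 17:30-18:00 (add 3h to convert from UTC-3).
Rosa in UTC: 11:15-12:45, 13:00-14:30, 16:00-16:30 (add 7h to convert from UTC-7).
Vera ∩ Quinn: 13:30-15:15, 16:45-17:30.
Vera ∩ Quinn ∩ Esperanza: 13:30-14:00.
Vera ∩ Quinn ∩ Esperanza ∩ Rosa: 13:30-14:00.
So the common availability across everyone is 13:30-14:00.
No common window is at least 90 minutes long.

none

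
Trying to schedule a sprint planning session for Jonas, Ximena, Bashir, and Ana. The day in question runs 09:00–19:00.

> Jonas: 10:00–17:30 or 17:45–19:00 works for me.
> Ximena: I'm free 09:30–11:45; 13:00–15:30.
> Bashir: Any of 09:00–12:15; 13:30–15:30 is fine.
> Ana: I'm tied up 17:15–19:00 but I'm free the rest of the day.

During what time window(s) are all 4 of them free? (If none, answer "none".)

10:00-11:45, 13:30-15:30

Jonas free: 10:00-17:30, 17:45-19:00.
Ximena free: 09:30-11:45, 13:00-15:30.
Bashir free: 09:00-12:15, 13:30-15:30.
Ana free: 09:00-17:15 (invert busy blocks within the working day).
Jonas ∩ Ximena: 10:00-11:45, 13:00-15:30.
Jonas ∩ Ximena ∩ Bashir: 10:00-11:45, 13:30-15:30.
Jonas ∩ Ximena ∩ Bashir ∩ Ana: 10:00-11:45, 13:30-15:30.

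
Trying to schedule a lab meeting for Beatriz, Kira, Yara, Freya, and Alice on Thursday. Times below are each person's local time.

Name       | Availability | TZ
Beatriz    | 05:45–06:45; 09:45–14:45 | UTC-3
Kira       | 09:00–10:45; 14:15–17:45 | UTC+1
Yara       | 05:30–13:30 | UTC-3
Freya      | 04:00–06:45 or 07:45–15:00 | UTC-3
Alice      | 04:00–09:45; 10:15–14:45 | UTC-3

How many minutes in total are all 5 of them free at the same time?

255

Beatriz in UTC: 08:45-09:45, 12:45-17:45 (add 3h to convert from UTC-3).
Kira in UTC: 08:00-09:45, 13:15-16:45 (subtract 1h to convert from UTC+1).
Yara in UTC: 08:30-16:30 (add 3h to convert from UTC-3).
Freya in UTC: 07:00-09:45, 10:45-18:00 (add 3h to convert from UTC-3).
Alice in UTC: 07:00-12:45, 13:15-17:45 (add 3h to convert from UTC-3).
Beatriz ∩ Kira: 08:45-09:45, 13:15-16:45.
Beatriz ∩ Kira ∩ Yara: 08:45-09:45, 13:15-16:30.
Beatriz ∩ Kira ∩ Yara ∩ Freya: 08:45-09:45, 13:15-16:30.
Beatriz ∩ Kira ∩ Yara ∩ Freya ∩ Alice: 08:45-09:45, 13:15-16:30.
Summing the common windows: 60 + 195 = 255 minutes.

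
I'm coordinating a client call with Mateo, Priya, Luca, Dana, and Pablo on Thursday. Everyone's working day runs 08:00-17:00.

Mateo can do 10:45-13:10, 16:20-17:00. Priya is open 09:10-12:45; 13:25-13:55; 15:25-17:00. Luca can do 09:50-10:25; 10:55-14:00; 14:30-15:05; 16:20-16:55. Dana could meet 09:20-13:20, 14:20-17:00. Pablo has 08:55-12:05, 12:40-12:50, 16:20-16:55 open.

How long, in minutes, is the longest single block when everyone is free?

Mateo ∩ Priya: 10:45-12:45, 16:20-17:00.
Mateo ∩ Priya ∩ Luca: 10:55-12:45, 16:20-16:55.
Mateo ∩ Priya ∩ Luca ∩ Dana: 10:55-12:45, 16:20-16:55.
Mateo ∩ Priya ∩ Luca ∩ Dana ∩ Pablo: 10:55-12:05, 12:40-12:45, 16:20-16:55.
Those are the intersection windows.
The longest is 10:55-12:05 at 70 minutes.

70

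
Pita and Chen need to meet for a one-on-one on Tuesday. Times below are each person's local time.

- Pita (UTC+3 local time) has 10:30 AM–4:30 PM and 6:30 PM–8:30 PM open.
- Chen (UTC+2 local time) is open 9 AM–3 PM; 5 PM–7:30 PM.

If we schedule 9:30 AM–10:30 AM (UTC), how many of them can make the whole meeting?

Pita in UTC: 07:30-13:30, 15:30-17:30 (subtract 3h to convert from UTC+3).
Chen in UTC: 07:00-13:00, 15:00-17:30 (subtract 2h to convert from UTC+2).
Pita and Chen can make the full 09:30-10:30 slot — that's 2.

2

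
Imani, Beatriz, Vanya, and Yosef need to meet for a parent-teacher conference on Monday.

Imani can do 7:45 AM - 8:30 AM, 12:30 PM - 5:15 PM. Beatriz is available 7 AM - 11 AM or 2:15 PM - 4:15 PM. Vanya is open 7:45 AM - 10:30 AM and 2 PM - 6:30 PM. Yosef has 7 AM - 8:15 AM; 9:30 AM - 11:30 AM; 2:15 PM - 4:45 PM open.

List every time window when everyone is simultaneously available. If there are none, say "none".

Imani ∩ Beatriz: 07:45-08:30, 14:15-16:15.
Imani ∩ Beatriz ∩ Vanya: 07:45-08:30, 14:15-16:15.
Imani ∩ Beatriz ∩ Vanya ∩ Yosef: 07:45-08:15, 14:15-16:15.

07:45-08:15, 14:15-16:15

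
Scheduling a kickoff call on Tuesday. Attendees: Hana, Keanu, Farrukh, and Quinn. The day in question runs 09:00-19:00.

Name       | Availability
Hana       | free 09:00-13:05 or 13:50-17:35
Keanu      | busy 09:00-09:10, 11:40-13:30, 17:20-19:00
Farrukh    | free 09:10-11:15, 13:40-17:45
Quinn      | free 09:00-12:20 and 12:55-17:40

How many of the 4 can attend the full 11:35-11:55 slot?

2

Hana free: 09:00-13:05, 13:50-17:35.
Keanu free: 09:10-11:40, 13:30-17:20 (invert busy blocks within the working day).
Farrukh free: 09:10-11:15, 13:40-17:45.
Quinn free: 09:00-12:20, 12:55-17:40.
Hana and Quinn can make the full 11:35-11:55 slot — that's 2.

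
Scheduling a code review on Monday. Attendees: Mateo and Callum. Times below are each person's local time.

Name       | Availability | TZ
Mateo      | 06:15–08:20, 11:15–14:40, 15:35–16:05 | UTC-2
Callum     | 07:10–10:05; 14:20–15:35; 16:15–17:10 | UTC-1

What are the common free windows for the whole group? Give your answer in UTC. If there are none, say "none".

Mateo in UTC: 08:15-10:20, 13:15-16:40, 17:35-18:05 (add 2h to convert from UTC-2).
Callum in UTC: 08:10-11:05, 15:20-16:35, 17:15-18:10 (add 1h to convert from UTC-1).
Mateo ∩ Callum: 08:15-10:20, 15:20-16:35, 17:35-18:05.
Those are the intersection windows.

08:15-10:20, 15:20-16:35, 17:35-18:05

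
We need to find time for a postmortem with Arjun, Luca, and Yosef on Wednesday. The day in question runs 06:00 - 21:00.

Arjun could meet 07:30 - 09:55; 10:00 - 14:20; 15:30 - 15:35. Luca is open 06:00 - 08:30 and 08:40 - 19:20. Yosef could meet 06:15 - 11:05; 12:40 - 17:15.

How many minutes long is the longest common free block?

Arjun ∩ Luca: 07:30-08:30, 08:40-09:55, 10:00-14:20, 15:30-15:35.
Arjun ∩ Luca ∩ Yosef: 07:30-08:30, 08:40-09:55, 10:00-11:05, 12:40-14:20, 15:30-15:35.
The longest is 12:40-14:20 at 100 minutes.

100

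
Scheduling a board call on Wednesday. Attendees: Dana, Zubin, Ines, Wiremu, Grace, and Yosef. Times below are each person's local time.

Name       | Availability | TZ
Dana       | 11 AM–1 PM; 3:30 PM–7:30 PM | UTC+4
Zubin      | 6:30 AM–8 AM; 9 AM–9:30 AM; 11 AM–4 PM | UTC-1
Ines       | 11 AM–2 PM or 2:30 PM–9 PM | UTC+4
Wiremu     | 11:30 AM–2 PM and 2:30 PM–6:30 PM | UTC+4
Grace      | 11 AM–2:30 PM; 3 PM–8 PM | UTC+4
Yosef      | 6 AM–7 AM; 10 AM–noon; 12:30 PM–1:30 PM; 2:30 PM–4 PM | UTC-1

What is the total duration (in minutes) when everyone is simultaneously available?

Dana in UTC: 07:00-09:00, 11:30-15:30 (subtract 4h to convert from UTC+4).
Zubin in UTC: 07:30-09:00, 10:00-10:30, 12:00-17:00 (add 1h to convert from UTC-1).
Ines in UTC: 07:00-10:00, 10:30-17:00 (subtract 4h to convert from UTC+4).
Wiremu in UTC: 07:30-10:00, 10:30-14:30 (subtract 4h to convert from UTC+4).
Grace in UTC: 07:00-10:30, 11:00-16:00 (subtract 4h to convert from UTC+4).
Yosef in UTC: 07:00-08:00, 11:00-13:00, 13:30-14:30, 15:30-17:00 (add 1h to convert from UTC-1).
Dana ∩ Zubin: 07:30-09:00, 12:00-15:30.
Dana ∩ Zubin ∩ Ines: 07:30-09:00, 12:00-15:30.
Dana ∩ Zubin ∩ Ines ∩ Wiremu: 07:30-09:00, 12:00-14:30.
Dana ∩ Zubin ∩ Ines ∩ Wiremu ∩ Grace: 07:30-09:00, 12:00-14:30.
Dana ∩ Zubin ∩ Ines ∩ Wiremu ∩ Grace ∩ Yosef: 07:30-08:00, 12:00-13:00, 13:30-14:30.
Summing the common windows: 30 + 60 + 60 = 150 minutes.

150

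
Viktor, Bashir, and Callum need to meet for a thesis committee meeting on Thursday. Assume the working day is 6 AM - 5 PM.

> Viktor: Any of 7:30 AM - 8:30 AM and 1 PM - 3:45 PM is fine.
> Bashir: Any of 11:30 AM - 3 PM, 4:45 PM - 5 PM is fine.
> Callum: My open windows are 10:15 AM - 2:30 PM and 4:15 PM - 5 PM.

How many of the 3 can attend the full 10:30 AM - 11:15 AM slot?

1

Callum can make the full 10:30-11:15 slot — that's 1.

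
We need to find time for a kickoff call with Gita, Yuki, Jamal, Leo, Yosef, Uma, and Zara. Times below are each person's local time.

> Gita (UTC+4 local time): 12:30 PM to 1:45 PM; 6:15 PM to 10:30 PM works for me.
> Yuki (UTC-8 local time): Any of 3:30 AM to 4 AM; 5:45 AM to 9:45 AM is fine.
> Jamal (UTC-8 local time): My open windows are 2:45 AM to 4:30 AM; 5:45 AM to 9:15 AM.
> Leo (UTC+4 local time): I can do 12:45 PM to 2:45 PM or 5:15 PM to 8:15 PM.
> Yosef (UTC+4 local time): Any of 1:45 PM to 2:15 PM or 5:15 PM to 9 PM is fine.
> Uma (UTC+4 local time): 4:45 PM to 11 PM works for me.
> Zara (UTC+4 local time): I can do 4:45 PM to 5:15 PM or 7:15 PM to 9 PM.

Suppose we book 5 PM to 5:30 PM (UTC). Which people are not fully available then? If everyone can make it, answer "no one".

Gita in UTC: 08:30-09:45, 14:15-18:30 (subtract 4h to convert from UTC+4).
Yuki in UTC: 11:30-12:00, 13:45-17:45 (add 8h to convert from UTC-8).
Jamal in UTC: 10:45-12:30, 13:45-17:15 (add 8h to convert from UTC-8).
Leo in UTC: 08:45-10:45, 13:15-16:15 (subtract 4h to convert from UTC+4).
Yosef in UTC: 09:45-10:15, 13:15-17:00 (subtract 4h to convert from UTC+4).
Uma in UTC: 12:45-19:00 (subtract 4h to convert from UTC+4).
Zara in UTC: 12:45-13:15, 15:15-17:00 (subtract 4h to convert from UTC+4).
Gita: free for 17:00-17:30. Yuki: free for 17:00-17:30. Jamal: not fully free for 17:00-17:30. Leo: not fully free for 17:00-17:30. Yosef: not fully free for 17:00-17:30. Uma: free for 17:00-17:30. Zara: not fully free for 17:00-17:30.

Jamal, Leo, Yosef, Zara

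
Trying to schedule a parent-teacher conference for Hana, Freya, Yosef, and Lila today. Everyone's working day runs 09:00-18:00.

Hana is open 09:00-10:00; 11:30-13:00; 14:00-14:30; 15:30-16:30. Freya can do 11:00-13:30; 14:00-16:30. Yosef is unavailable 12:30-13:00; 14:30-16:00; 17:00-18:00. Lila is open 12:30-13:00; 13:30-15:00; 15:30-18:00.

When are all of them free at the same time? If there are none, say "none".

Hana free: 09:00-10:00, 11:30-13:00, 14:00-14:30, 15:30-16:30.
Freya free: 11:00-13:30, 14:00-16:30.
Yosef free: 09:00-12:30, 13:00-14:30, 16:00-17:00 (invert busy blocks within the working day).
Lila free: 12:30-13:00, 13:30-15:00, 15:30-18:00.
Hana ∩ Freya: 11:30-13:00, 14:00-14:30, 15:30-16:30.
Hana ∩ Freya ∩ Yosef: 11:30-12:30, 14:00-14:30, 16:00-16:30.
Hana ∩ Freya ∩ Yosef ∩ Lila: 14:00-14:30, 16:00-16:30.
So the common availability across everyone is 14:00-14:30, 16:00-16:30.

14:00-14:30, 16:00-16:30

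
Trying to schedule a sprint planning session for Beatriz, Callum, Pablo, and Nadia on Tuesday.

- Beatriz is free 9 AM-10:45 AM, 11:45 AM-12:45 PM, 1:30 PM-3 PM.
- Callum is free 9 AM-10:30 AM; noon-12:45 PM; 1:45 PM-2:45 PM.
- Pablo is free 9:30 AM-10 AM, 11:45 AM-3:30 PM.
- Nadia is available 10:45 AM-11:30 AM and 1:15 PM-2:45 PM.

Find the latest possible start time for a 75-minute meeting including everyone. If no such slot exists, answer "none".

none

Beatriz ∩ Callum: 09:00-10:30, 12:00-12:45, 13:45-14:45.
Beatriz ∩ Callum ∩ Pablo: 09:30-10:00, 12:00-12:45, 13:45-14:45.
Beatriz ∩ Callum ∩ Pablo ∩ Nadia: 13:45-14:45.
Those are the intersection windows.
No common window is at least 75 minutes long.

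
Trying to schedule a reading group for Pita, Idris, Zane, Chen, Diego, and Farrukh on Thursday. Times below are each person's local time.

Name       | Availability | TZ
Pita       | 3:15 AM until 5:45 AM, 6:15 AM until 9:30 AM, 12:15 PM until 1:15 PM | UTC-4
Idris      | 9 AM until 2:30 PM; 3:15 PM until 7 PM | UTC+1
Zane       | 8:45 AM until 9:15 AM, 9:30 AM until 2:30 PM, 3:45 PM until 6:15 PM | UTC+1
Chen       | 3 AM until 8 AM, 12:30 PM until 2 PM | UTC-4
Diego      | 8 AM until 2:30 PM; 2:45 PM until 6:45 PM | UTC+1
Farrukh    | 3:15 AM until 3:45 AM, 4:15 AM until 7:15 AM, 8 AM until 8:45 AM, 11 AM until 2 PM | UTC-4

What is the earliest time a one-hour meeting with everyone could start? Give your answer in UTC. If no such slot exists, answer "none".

08:30

Pita in UTC: 07:15-09:45, 10:15-13:30, 16:15-17:15 (add 4h to convert from UTC-4).
Idris in UTC: 08:00-13:30, 14:15-18:00 (subtract 1h to convert from UTC+1).
Zane in UTC: 07:45-08:15, 08:30-13:30, 14:45-17:15 (subtract 1h to convert from UTC+1).
Chen in UTC: 07:00-12:00, 16:30-18:00 (add 4h to convert from UTC-4).
Diego in UTC: 07:00-13:30, 13:45-17:45 (subtract 1h to convert from UTC+1).
Farrukh in UTC: 07:15-07:45, 08:15-11:15, 12:00-12:45, 15:00-18:00 (add 4h to convert from UTC-4).
Pita ∩ Idris: 08:00-09:45, 10:15-13:30, 16:15-17:15.
Pita ∩ Idris ∩ Zane: 08:00-08:15, 08:30-09:45, 10:15-13:30, 16:15-17:15.
Pita ∩ Idris ∩ Zane ∩ Chen: 08:00-08:15, 08:30-09:45, 10:15-12:00, 16:30-17:15.
Pita ∩ Idris ∩ Zane ∩ Chen ∩ Diego: 08:00-08:15, 08:30-09:45, 10:15-12:00, 16:30-17:15.
Pita ∩ Idris ∩ Zane ∩ Chen ∩ Diego ∩ Farrukh: 08:30-09:45, 10:15-11:15, 16:30-17:15.
The first common window of at least 60 minutes is 08:30-09:45, so the earliest start is 08:30.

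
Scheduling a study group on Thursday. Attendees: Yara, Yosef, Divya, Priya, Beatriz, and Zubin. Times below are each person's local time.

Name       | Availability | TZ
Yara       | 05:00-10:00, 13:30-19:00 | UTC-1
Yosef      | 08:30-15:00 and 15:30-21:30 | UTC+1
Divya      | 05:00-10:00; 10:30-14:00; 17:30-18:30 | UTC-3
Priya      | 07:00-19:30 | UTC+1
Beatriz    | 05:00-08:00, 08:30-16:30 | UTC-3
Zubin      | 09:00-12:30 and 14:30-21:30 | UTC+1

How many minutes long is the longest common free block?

Yara in UTC: 06:00-11:00, 14:30-20:00 (add 1h to convert from UTC-1).
Yosef in UTC: 07:30-14:00, 14:30-20:30 (subtract 1h to convert from UTC+1).
Divya in UTC: 08:00-13:00, 13:30-17:00, 20:30-21:30 (add 3h to convert from UTC-3).
Priya in UTC: 06:00-18:30 (subtract 1h to convert from UTC+1).
Beatriz in UTC: 08:00-11:00, 11:30-19:30 (add 3h to convert from UTC-3).
Zubin in UTC: 08:00-11:30, 13:30-20:30 (subtract 1h to convert from UTC+1).
Yara ∩ Yosef: 07:30-11:00, 14:30-20:00.
Yara ∩ Yosef ∩ Divya: 08:00-11:00, 14:30-17:00.
Yara ∩ Yosef ∩ Divya ∩ Priya: 08:00-11:00, 14:30-17:00.
Yara ∩ Yosef ∩ Divya ∩ Priya ∩ Beatriz: 08:00-11:00, 14:30-17:00.
Yara ∩ Yosef ∩ Divya ∩ Priya ∩ Beatriz ∩ Zubin: 08:00-11:00, 14:30-17:00.
The longest is 08:00-11:00 at 180 minutes.

180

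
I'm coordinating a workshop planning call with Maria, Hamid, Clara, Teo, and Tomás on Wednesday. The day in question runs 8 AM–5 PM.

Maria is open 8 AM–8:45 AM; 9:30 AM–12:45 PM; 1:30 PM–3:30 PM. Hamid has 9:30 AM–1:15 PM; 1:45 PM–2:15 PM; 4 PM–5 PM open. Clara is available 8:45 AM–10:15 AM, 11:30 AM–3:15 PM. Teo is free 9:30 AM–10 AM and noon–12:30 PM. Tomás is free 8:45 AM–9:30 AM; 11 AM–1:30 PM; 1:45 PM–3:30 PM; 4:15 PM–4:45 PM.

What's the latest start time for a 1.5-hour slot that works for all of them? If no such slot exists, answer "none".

none

Maria ∩ Hamid: 09:30-12:45, 13:45-14:15.
Maria ∩ Hamid ∩ Clara: 09:30-10:15, 11:30-12:45, 13:45-14:15.
Maria ∩ Hamid ∩ Clara ∩ Teo: 09:30-10:00, 12:00-12:30.
Maria ∩ Hamid ∩ Clara ∩ Teo ∩ Tomás: 12:00-12:30.
No common window is at least 90 minutes long.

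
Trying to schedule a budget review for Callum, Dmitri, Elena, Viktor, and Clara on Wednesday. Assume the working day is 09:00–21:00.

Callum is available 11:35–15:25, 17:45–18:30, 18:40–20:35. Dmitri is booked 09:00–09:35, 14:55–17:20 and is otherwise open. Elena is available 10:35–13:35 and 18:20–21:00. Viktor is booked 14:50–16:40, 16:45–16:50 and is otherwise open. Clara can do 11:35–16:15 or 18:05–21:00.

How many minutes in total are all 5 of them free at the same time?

245

Callum free: 11:35-15:25, 17:45-18:30, 18:40-20:35.
Dmitri free: 09:35-14:55, 17:20-21:00 (invert busy blocks within the working day).
Elena free: 10:35-13:35, 18:20-21:00.
Viktor free: 09:00-14:50, 16:40-16:45, 16:50-21:00 (invert busy blocks within the working day).
Clara free: 11:35-16:15, 18:05-21:00.
Callum ∩ Dmitri: 11:35-14:55, 17:45-18:30, 18:40-20:35.
Callum ∩ Dmitri ∩ Elena: 11:35-13:35, 18:20-18:30, 18:40-20:35.
Callum ∩ Dmitri ∩ Elena ∩ Viktor: 11:35-13:35, 18:20-18:30, 18:40-20:35.
Callum ∩ Dmitri ∩ Elena ∩ Viktor ∩ Clara: 11:35-13:35, 18:20-18:30, 18:40-20:35.
Those are the intersection windows.
Summing the common windows: 120 + 10 + 115 = 245 minutes.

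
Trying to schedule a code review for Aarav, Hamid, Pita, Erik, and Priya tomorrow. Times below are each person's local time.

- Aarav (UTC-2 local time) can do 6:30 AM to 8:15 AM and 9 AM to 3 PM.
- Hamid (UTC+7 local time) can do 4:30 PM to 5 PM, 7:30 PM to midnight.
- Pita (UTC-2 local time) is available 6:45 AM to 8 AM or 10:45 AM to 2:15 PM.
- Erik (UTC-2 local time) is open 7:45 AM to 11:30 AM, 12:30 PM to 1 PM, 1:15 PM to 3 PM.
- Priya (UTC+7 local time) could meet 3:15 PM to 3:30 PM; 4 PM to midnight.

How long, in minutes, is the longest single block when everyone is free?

Aarav in UTC: 08:30-10:15, 11:00-17:00 (add 2h to convert from UTC-2).
Hamid in UTC: 09:30-10:00, 12:30-17:00 (subtract 7h to convert from UTC+7).
Pita in UTC: 08:45-10:00, 12:45-16:15 (add 2h to convert from UTC-2).
Erik in UTC: 09:45-13:30, 14:30-15:00, 15:15-17:00 (add 2h to convert from UTC-2).
Priya in UTC: 08:15-08:30, 09:00-17:00 (subtract 7h to convert from UTC+7).
Aarav ∩ Hamid: 09:30-10:00, 12:30-17:00.
Aarav ∩ Hamid ∩ Pita: 09:30-10:00, 12:45-16:15.
Aarav ∩ Hamid ∩ Pita ∩ Erik: 09:45-10:00, 12:45-13:30, 14:30-15:00, 15:15-16:15.
Aarav ∩ Hamid ∩ Pita ∩ Erik ∩ Priya: 09:45-10:00, 12:45-13:30, 14:30-15:00, 15:15-16:15.
So the common availability across everyone is 09:45-10:00, 12:45-13:30, 14:30-15:00, 15:15-16:15.
The longest is 15:15-16:15 at 60 minutes.

60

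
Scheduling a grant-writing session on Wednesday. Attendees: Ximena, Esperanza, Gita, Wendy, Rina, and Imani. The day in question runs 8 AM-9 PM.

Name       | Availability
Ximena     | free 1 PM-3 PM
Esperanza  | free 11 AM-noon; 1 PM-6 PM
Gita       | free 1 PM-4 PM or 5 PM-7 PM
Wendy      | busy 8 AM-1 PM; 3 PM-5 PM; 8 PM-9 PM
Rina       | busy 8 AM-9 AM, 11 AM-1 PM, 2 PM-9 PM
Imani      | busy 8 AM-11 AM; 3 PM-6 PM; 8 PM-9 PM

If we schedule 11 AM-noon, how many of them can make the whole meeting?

Ximena free: 13:00-15:00.
Esperanza free: 11:00-12:00, 13:00-18:00.
Gita free: 13:00-16:00, 17:00-19:00.
Wendy free: 13:00-15:00, 17:00-20:00 (invert busy blocks within the working day).
Rina free: 09:00-11:00, 13:00-14:00 (invert busy blocks within the working day).
Imani free: 11:00-15:00, 18:00-20:00 (invert busy blocks within the working day).
Esperanza and Imani can make the full 11:00-12:00 slot — that's 2.

2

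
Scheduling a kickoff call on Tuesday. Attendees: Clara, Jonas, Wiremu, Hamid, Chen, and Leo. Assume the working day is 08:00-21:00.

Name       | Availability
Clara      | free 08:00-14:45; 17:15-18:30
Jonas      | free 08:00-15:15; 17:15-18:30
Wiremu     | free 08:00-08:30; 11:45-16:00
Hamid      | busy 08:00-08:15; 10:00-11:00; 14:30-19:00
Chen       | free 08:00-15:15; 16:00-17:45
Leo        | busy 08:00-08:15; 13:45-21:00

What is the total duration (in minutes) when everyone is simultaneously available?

Clara free: 08:00-14:45, 17:15-18:30.
Jonas free: 08:00-15:15, 17:15-18:30.
Wiremu free: 08:00-08:30, 11:45-16:00.
Hamid free: 08:15-10:00, 11:00-14:30, 19:00-21:00 (invert busy blocks within the working day).
Chen free: 08:00-15:15, 16:00-17:45.
Leo free: 08:15-13:45 (invert busy blocks within the working day).
Clara ∩ Jonas: 08:00-14:45, 17:15-18:30.
Clara ∩ Jonas ∩ Wiremu: 08:00-08:30, 11:45-14:45.
Clara ∩ Jonas ∩ Wiremu ∩ Hamid: 08:15-08:30, 11:45-14:30.
Clara ∩ Jonas ∩ Wiremu ∩ Hamid ∩ Chen: 08:15-08:30, 11:45-14:30.
Clara ∩ Jonas ∩ Wiremu ∩ Hamid ∩ Chen ∩ Leo: 08:15-08:30, 11:45-13:45.
Those are the intersection windows.
Summing the common windows: 15 + 120 = 135 minutes.

135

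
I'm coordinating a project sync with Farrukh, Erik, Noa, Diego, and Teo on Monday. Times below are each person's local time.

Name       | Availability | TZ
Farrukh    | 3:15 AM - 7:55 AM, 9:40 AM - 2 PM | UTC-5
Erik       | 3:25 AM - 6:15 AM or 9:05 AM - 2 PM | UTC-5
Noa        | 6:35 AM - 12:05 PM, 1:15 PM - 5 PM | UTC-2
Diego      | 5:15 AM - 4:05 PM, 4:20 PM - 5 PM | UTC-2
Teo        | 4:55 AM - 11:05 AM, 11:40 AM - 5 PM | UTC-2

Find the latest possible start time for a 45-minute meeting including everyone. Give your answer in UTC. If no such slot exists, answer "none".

17:20

Farrukh in UTC: 08:15-12:55, 14:40-19:00 (add 5h to convert from UTC-5).
Erik in UTC: 08:25-11:15, 14:05-19:00 (add 5h to convert from UTC-5).
Noa in UTC: 08:35-14:05, 15:15-19:00 (add 2h to convert from UTC-2).
Diego in UTC: 07:15-18:05, 18:20-19:00 (add 2h to convert from UTC-2).
Teo in UTC: 06:55-13:05, 13:40-19:00 (add 2h to convert from UTC-2).
Farrukh ∩ Erik: 08:25-11:15, 14:40-19:00.
Farrukh ∩ Erik ∩ Noa: 08:35-11:15, 15:15-19:00.
Farrukh ∩ Erik ∩ Noa ∩ Diego: 08:35-11:15, 15:15-18:05, 18:20-19:00.
Farrukh ∩ Erik ∩ Noa ∩ Diego ∩ Teo: 08:35-11:15, 15:15-18:05, 18:20-19:00.
The last common window of at least 45 minutes is 15:15-18:05; a 45-minute meeting can start as late as 17:20 and still end by 18:05.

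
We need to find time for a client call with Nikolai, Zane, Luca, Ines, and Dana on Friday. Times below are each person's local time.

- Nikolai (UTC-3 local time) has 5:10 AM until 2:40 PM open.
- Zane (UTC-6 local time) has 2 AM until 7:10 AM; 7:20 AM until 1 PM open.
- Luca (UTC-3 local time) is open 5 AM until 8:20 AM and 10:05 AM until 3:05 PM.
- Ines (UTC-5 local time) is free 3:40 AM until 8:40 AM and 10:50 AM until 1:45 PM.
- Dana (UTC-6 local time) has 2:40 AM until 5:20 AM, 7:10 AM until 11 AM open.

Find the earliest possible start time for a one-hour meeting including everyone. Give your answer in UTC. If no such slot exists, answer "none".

08:40

Nikolai in UTC: 08:10-17:40 (add 3h to convert from UTC-3).
Zane in UTC: 08:00-13:10, 13:20-19:00 (add 6h to convert from UTC-6).
Luca in UTC: 08:00-11:20, 13:05-18:05 (add 3h to convert from UTC-3).
Ines in UTC: 08:40-13:40, 15:50-18:45 (add 5h to convert from UTC-5).
Dana in UTC: 08:40-11:20, 13:10-17:00 (add 6h to convert from UTC-6).
Nikolai ∩ Zane: 08:10-13:10, 13:20-17:40.
Nikolai ∩ Zane ∩ Luca: 08:10-11:20, 13:05-13:10, 13:20-17:40.
Nikolai ∩ Zane ∩ Luca ∩ Ines: 08:40-11:20, 13:05-13:10, 13:20-13:40, 15:50-17:40.
Nikolai ∩ Zane ∩ Luca ∩ Ines ∩ Dana: 08:40-11:20, 13:20-13:40, 15:50-17:00.
So the common availability across everyone is 08:40-11:20, 13:20-13:40, 15:50-17:00.
The first common window of at least 60 minutes is 08:40-11:20, so the earliest start is 08:40.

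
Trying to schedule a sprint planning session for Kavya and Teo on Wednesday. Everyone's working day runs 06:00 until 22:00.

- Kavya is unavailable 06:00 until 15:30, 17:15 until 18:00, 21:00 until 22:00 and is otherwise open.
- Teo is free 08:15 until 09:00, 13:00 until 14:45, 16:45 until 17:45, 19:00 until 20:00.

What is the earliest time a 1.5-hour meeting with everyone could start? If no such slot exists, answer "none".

Kavya free: 15:30-17:15, 18:00-21:00 (invert busy blocks within the working day).
Teo free: 08:15-09:00, 13:00-14:45, 16:45-17:45, 19:00-20:00.
Kavya ∩ Teo: 16:45-17:15, 19:00-20:00.
No common window is at least 90 minutes long.

none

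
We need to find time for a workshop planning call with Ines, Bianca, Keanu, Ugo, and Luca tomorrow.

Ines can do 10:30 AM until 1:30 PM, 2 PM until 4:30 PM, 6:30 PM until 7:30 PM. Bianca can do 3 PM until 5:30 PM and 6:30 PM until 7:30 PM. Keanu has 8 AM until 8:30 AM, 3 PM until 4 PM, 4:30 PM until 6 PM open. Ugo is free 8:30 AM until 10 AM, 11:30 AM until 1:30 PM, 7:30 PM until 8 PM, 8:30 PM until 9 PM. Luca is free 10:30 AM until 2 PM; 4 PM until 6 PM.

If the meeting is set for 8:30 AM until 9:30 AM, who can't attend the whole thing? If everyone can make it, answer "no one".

Ines: not fully free for 08:30-09:30. Bianca: not fully free for 08:30-09:30. Keanu: not fully free for 08:30-09:30. Ugo: free for 08:30-09:30. Luca: not fully free for 08:30-09:30.

Bianca, Ines, Keanu, Luca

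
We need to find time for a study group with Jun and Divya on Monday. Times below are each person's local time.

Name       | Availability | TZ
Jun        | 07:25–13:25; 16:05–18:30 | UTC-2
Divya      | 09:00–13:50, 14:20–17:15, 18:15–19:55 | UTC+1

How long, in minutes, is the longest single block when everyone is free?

205

Jun in UTC: 09:25-15:25, 18:05-20:30 (add 2h to convert from UTC-2).
Divya in UTC: 08:00-12:50, 13:20-16:15, 17:15-18:55 (subtract 1h to convert from UTC+1).
Jun ∩ Divya: 09:25-12:50, 13:20-15:25, 18:05-18:55.
Those are the intersection windows.
The longest is 09:25-12:50 at 205 minutes.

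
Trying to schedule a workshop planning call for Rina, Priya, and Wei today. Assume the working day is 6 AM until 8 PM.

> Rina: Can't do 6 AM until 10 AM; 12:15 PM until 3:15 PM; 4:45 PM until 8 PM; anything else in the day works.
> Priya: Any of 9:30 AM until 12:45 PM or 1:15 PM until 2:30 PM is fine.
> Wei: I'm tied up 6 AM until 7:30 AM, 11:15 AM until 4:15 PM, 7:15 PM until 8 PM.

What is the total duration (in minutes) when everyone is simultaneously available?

75

Rina free: 10:00-12:15, 15:15-16:45 (invert busy blocks within the working day).
Priya free: 09:30-12:45, 13:15-14:30.
Wei free: 07:30-11:15, 16:15-19:15 (invert busy blocks within the working day).
Rina ∩ Priya: 10:00-12:15.
Rina ∩ Priya ∩ Wei: 10:00-11:15.
That's a single block of 75 minutes.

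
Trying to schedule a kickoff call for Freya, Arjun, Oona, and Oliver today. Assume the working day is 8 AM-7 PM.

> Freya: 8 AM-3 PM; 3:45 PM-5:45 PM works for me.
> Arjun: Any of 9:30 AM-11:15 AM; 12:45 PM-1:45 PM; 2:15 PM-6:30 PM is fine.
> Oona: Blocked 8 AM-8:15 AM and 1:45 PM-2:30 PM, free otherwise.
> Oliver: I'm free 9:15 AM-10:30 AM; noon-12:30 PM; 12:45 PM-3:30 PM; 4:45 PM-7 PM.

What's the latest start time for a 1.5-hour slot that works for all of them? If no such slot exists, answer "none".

none

Freya free: 08:00-15:00, 15:45-17:45.
Arjun free: 09:30-11:15, 12:45-13:45, 14:15-18:30.
Oona free: 08:15-13:45, 14:30-19:00 (invert busy blocks within the working day).
Oliver free: 09:15-10:30, 12:00-12:30, 12:45-15:30, 16:45-19:00.
Freya ∩ Arjun: 09:30-11:15, 12:45-13:45, 14:15-15:00, 15:45-17:45.
Freya ∩ Arjun ∩ Oona: 09:30-11:15, 12:45-13:45, 14:30-15:00, 15:45-17:45.
Freya ∩ Arjun ∩ Oona ∩ Oliver: 09:30-10:30, 12:45-13:45, 14:30-15:00, 16:45-17:45.
Those are the intersection windows.
No common window is at least 90 minutes long.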